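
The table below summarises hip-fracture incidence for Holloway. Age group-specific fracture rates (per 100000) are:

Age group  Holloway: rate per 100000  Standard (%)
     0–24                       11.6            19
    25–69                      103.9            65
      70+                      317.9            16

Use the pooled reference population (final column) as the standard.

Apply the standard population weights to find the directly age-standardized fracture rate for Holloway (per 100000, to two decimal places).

Standard weights: 0.19, 0.65, 0.16.
Standardized rate: 0.1900×11.6 + 0.6500×103.9 + 0.1600×317.9 = 120.6030 per 100000.

120.60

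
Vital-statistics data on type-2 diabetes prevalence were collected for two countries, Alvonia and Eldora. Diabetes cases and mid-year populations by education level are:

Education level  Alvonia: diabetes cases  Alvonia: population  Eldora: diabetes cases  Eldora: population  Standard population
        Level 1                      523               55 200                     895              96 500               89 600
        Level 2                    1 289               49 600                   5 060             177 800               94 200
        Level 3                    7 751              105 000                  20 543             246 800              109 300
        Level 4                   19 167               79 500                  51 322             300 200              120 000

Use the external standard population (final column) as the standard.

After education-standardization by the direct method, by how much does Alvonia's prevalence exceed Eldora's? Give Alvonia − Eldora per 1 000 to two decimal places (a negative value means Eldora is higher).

17.36

Education-specific rates per 1 000 for Alvonia: 9.475, 25.988, 73.819, 241.094.
For Eldora: 9.275, 28.459, 83.237, 170.959.
Standard total = 413 100; weights = 0.2169, 0.2280, 0.2646, 0.2905.
Alvonia: 0.2169×9.475 + 0.2280×25.988 + 0.2646×73.819 + 0.2905×241.094 = 97.5472 per 1 000.
Eldora: 0.2169×9.275 + 0.2280×28.459 + 0.2646×83.237 + 0.2905×170.959 = 80.1859 per 1 000.
Difference = 97.5472 − 80.1859 = 17.3612.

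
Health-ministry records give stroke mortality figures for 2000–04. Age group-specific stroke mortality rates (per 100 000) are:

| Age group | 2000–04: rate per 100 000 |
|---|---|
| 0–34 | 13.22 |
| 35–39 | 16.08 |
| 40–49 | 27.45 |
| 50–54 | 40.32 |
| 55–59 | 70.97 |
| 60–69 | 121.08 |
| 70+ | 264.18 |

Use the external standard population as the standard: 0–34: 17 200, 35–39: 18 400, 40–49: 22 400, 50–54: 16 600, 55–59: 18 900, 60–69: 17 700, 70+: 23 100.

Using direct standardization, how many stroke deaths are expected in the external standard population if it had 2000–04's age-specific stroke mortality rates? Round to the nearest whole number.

Expected stroke deaths = Σ (standard pop × age-specific rate ÷ 100 000)
= 17 200×13.22/100 000 + 18 400×16.08/100 000 + 22 400×27.45/100 000 + 16 600×40.32/100 000 + 18 900×70.97/100 000 + 17 700×121.08/100 000 + 23 100×264.18/100 000
= 2.27 + 2.96 + 6.15 + 6.69 + 13.41 + 21.43 + 61.03 = 113.94.

114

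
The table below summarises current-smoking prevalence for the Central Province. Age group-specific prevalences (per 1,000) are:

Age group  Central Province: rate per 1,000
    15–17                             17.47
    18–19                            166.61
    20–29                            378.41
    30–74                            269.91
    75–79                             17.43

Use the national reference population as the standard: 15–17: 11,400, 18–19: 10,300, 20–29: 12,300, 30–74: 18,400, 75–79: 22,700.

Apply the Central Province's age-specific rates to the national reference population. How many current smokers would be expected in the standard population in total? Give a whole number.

Expected current smokers = Σ (standard pop × age-specific rate ÷ 1,000)
= 11,400×17.47/1,000 + 10,300×166.61/1,000 + 12,300×378.41/1,000 + 18,400×269.91/1,000 + 22,700×17.43/1,000
= 199.16 + 1716.08 + 4654.44 + 4966.34 + 395.66 = 11931.69.

11932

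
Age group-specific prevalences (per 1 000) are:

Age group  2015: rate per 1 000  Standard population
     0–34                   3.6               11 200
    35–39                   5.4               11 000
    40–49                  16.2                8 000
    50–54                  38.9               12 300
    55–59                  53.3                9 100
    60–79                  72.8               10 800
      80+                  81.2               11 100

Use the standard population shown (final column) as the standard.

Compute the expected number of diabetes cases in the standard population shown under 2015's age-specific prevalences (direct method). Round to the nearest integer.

2880

Expected diabetes cases = Σ (standard pop × age-specific rate ÷ 1 000)
= 11 200×3.6/1 000 + 11 000×5.4/1 000 + 8 000×16.2/1 000 + 12 300×38.9/1 000 + 9 100×53.3/1 000 + 10 800×72.8/1 000 + 11 100×81.2/1 000
= 40.32 + 59.40 + 129.60 + 478.47 + 485.03 + 786.24 + 901.32 = 2880.38.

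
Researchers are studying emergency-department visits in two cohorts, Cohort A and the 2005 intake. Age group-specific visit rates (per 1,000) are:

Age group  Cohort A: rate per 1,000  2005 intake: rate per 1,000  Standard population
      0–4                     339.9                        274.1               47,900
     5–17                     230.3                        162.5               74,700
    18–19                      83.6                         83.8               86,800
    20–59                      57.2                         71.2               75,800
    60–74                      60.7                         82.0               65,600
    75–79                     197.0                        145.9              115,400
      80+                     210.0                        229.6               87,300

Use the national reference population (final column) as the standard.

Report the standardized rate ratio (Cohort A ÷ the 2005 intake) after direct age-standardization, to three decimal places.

Standard total = 553,500; weights = 0.0865, 0.1350, 0.1568, 0.1369, 0.1185, 0.2085, 0.1577.
Cohort A: 0.0865×339.9 + 0.1350×230.3 + 0.1568×83.6 + 0.1369×57.2 + 0.1185×60.7 + 0.2085×197.0 + 0.1577×210.0 = 162.8285 per 1,000.
The 2005 intake: 0.0865×274.1 + 0.1350×162.5 + 0.1568×83.8 + 0.1369×71.2 + 0.1185×82.0 + 0.2085×145.9 + 0.1577×229.6 = 144.8945 per 1,000.
Ratio = 162.8285 ÷ 144.8945 = 1.12377.

1.124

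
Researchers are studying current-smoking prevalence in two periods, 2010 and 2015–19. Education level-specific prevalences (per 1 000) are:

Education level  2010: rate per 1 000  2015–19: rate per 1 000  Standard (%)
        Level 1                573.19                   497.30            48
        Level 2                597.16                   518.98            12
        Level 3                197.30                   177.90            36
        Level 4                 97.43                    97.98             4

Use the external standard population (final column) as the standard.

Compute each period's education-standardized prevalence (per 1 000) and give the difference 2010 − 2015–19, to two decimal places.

Standard weights: 0.48, 0.12, 0.36, 0.04.
2010: 0.4800×573.19 + 0.1200×597.16 + 0.3600×197.30 + 0.0400×97.43 = 421.7156 per 1 000.
2015–19: 0.4800×497.30 + 0.1200×518.98 + 0.3600×177.90 + 0.0400×97.98 = 368.9448 per 1 000.
Difference = 421.7156 − 368.9448 = 52.7708.

52.77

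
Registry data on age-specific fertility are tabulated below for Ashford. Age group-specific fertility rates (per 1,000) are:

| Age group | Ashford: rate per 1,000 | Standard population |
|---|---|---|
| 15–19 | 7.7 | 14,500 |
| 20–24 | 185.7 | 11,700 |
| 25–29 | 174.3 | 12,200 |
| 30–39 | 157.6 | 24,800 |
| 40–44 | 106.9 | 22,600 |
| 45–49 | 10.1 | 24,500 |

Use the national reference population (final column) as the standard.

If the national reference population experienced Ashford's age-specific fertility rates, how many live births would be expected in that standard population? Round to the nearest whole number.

Expected live births = Σ (standard pop × age-specific rate ÷ 1,000)
= 14,500×7.7/1,000 + 11,700×185.7/1,000 + 12,200×174.3/1,000 + 24,800×157.6/1,000 + 22,600×106.9/1,000 + 24,500×10.1/1,000
= 111.65 + 2172.69 + 2126.46 + 3908.48 + 2415.94 + 247.45 = 10982.67.

10983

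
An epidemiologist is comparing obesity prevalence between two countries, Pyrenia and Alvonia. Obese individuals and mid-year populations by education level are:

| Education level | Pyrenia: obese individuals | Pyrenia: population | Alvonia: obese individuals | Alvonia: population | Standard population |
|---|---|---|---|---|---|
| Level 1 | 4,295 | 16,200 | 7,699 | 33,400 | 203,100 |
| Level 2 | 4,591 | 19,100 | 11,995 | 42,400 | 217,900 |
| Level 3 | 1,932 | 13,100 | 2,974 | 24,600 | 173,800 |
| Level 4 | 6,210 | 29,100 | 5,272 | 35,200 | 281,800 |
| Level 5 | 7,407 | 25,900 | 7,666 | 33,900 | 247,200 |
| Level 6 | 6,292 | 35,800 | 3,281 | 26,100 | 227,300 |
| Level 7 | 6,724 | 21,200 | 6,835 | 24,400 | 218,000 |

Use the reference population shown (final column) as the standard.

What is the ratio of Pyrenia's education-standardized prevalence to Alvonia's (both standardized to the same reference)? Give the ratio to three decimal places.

Education-specific rates per 1,000 for Pyrenia: 265.123, 240.366, 147.481, 213.402, 285.985, 175.754, 317.170.
For Alvonia: 230.509, 282.901, 120.894, 149.773, 226.136, 125.709, 280.123.
Standard total = 1,569,100; weights = 0.1294, 0.1389, 0.1108, 0.1796, 0.1575, 0.1449, 0.1389.
Pyrenia: 0.1294×265.123 + 0.1389×240.366 + 0.1108×147.481 + 0.1796×213.402 + 0.1575×285.985 + 0.1449×175.754 + 0.1389×317.170 = 236.9375 per 1,000.
Alvonia: 0.1294×230.509 + 0.1389×282.901 + 0.1108×120.894 + 0.1796×149.773 + 0.1575×226.136 + 0.1449×125.709 + 0.1389×280.123 = 202.1662 per 1,000.
Ratio = 236.9375 ÷ 202.1662 = 1.17199.

1.172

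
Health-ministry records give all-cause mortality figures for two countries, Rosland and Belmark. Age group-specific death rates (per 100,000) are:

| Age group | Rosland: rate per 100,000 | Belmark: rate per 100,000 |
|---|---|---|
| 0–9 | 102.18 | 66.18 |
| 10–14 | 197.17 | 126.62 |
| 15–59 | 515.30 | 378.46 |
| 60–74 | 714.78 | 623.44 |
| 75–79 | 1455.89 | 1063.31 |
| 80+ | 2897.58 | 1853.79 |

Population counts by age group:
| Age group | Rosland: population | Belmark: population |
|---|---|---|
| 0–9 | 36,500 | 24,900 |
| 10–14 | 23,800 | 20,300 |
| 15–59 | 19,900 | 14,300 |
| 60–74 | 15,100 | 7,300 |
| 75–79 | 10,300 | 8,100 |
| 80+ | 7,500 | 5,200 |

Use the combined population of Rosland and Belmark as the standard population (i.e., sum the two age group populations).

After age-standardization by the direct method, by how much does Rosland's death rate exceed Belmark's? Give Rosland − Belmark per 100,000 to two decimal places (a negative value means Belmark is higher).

Combined standard total = 193,200; weights = 0.3178, 0.2283, 0.1770, 0.1159, 0.0952, 0.0657.
Rosland: 0.3178×102.18 + 0.2283×197.17 + 0.1770×515.30 + 0.1159×714.78 + 0.0952×1455.89 + 0.0657×2897.58 = 580.6989 per 100,000.
Belmark: 0.3178×66.18 + 0.2283×126.62 + 0.1770×378.46 + 0.1159×623.44 + 0.0952×1063.31 + 0.0657×1853.79 = 412.3386 per 100,000.
Difference = 580.6989 − 412.3386 = 168.3603.

168.36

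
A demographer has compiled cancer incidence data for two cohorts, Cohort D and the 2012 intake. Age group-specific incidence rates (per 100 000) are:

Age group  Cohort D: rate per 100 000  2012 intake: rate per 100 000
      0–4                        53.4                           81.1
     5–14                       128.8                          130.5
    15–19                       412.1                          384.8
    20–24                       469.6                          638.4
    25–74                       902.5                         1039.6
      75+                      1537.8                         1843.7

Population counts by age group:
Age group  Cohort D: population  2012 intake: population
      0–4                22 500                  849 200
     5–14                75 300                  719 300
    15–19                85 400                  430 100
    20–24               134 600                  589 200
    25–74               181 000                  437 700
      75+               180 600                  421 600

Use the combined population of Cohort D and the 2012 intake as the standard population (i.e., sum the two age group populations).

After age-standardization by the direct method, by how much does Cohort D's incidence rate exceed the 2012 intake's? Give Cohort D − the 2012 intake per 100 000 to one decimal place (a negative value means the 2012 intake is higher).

Combined standard total = 4 126 500; weights = 0.2112, 0.1926, 0.1249, 0.1754, 0.1499, 0.1459.
Cohort D: 0.2112×53.4 + 0.1926×128.8 + 0.1249×412.1 + 0.1754×469.6 + 0.1499×902.5 + 0.1459×1537.8 = 529.6661 per 100 000.
The 2012 intake: 0.2112×81.1 + 0.1926×130.5 + 0.1249×384.8 + 0.1754×638.4 + 0.1499×1039.6 + 0.1459×1843.7 = 627.2398 per 100 000.
Difference = 529.6661 − 627.2398 = -97.5737.

-97.6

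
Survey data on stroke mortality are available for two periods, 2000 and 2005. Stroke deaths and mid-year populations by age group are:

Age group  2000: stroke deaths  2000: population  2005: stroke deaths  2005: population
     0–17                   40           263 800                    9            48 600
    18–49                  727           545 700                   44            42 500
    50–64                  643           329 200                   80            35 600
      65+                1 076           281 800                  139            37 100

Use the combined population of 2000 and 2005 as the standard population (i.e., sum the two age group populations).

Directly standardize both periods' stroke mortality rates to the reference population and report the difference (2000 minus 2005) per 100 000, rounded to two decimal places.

5.04

Age-specific rates per 100 000 for 2000: 15.16, 133.22, 195.32, 381.83.
For 2005: 18.52, 103.53, 224.72, 374.66.
Combined standard total = 1 584 300; weights = 0.1972, 0.3713, 0.2303, 0.2013.
2000: 0.1972×15.16 + 0.3713×133.22 + 0.2303×195.32 + 0.2013×381.83 = 174.2841 per 100 000.
2005: 0.1972×18.52 + 0.3713×103.53 + 0.2303×224.72 + 0.2013×374.66 = 169.2475 per 100 000.
Difference = 174.2841 − 169.2475 = 5.0366.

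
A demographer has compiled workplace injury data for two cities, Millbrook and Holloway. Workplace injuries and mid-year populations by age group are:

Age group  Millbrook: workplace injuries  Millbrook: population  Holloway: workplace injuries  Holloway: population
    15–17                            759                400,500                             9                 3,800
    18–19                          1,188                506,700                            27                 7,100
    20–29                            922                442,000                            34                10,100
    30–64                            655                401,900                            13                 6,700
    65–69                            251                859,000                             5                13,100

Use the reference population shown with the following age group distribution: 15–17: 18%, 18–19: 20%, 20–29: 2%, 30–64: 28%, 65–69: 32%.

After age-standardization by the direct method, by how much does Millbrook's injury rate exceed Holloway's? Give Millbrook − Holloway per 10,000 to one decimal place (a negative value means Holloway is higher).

-5.2

Age-specific rates per 10,000 for Millbrook: 18.95, 23.45, 20.86, 16.30, 2.92.
For Holloway: 23.68, 38.03, 33.66, 19.40, 3.82.
Standard weights: 0.18, 0.20, 0.02, 0.28, 0.32.
Millbrook: 0.1800×18.95 + 0.2000×23.45 + 0.0200×20.86 + 0.2800×16.30 + 0.3200×2.92 = 14.0160 per 10,000.
Holloway: 0.1800×23.68 + 0.2000×38.03 + 0.0200×33.66 + 0.2800×19.40 + 0.3200×3.82 = 19.1963 per 10,000.
Difference = 14.0160 − 19.1963 = -5.1803.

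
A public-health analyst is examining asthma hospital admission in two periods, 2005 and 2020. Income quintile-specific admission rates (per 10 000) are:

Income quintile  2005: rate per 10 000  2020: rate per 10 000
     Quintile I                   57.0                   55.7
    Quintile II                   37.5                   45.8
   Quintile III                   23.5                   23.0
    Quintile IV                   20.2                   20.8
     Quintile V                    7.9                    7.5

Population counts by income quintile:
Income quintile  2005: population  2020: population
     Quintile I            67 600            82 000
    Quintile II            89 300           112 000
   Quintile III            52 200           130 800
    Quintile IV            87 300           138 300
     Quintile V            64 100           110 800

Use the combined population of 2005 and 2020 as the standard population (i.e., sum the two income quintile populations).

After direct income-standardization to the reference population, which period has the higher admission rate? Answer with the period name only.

2020

Combined standard total = 934 400; weights = 0.1601, 0.2154, 0.1958, 0.2414, 0.1872.
2005: 0.1601×57.0 + 0.2154×37.5 + 0.1958×23.5 + 0.2414×20.2 + 0.1872×7.9 = 28.1628 per 10 000.
2020: 0.1601×55.7 + 0.2154×45.8 + 0.1958×23.0 + 0.2414×20.8 + 0.1872×7.5 = 29.7148 per 10 000.
The crude rates (29.68 vs 28.60) would put 2005 higher, but that reflects its income composition; once standardized to a common income structure, 2020 has the higher underlying rate.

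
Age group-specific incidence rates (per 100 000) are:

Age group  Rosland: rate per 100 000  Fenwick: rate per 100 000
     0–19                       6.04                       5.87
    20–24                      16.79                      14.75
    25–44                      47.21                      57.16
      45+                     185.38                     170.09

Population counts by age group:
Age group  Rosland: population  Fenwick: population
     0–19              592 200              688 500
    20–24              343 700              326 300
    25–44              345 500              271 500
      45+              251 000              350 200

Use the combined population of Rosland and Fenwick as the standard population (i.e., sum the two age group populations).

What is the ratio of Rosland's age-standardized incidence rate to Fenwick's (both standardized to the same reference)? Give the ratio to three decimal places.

Combined standard total = 3 168 900; weights = 0.4041, 0.2114, 0.1947, 0.1897.
Rosland: 0.4041×6.04 + 0.2114×16.79 + 0.1947×47.21 + 0.1897×185.38 = 50.3530 per 100 000.
Fenwick: 0.4041×5.87 + 0.2114×14.75 + 0.1947×57.16 + 0.1897×170.09 = 48.8895 per 100 000.
Ratio = 50.3530 ÷ 48.8895 = 1.02994.

1.030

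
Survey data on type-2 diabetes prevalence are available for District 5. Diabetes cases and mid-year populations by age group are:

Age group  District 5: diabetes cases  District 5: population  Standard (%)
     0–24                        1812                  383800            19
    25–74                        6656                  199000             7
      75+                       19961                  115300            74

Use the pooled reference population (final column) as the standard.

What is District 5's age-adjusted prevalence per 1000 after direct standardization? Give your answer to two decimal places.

Age-specific rates per 1000 for District 5: 4.721, 33.447, 173.122.
Standard weights: 0.19, 0.07, 0.74.
Standardized rate: 0.1900×4.721 + 0.0700×33.447 + 0.7400×173.122 = 131.3488 per 1000.

131.35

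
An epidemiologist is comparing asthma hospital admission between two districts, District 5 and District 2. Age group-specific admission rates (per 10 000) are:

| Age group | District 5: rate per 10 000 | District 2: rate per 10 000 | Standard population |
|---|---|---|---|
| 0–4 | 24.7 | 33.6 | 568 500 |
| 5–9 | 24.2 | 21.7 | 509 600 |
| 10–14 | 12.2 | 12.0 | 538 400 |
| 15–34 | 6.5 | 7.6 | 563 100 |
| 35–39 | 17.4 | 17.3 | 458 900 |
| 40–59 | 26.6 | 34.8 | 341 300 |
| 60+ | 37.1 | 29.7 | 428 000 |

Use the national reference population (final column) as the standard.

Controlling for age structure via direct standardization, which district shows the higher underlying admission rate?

District 2

Standard total = 3 407 800; weights = 0.1668, 0.1495, 0.1580, 0.1652, 0.1347, 0.1002, 0.1256.
District 5: 0.1668×24.7 + 0.1495×24.2 + 0.1580×12.2 + 0.1652×6.5 + 0.1347×17.4 + 0.1002×26.6 + 0.1256×37.1 = 20.4076 per 10 000.
District 2: 0.1668×33.6 + 0.1495×21.7 + 0.1580×12.0 + 0.1652×7.6 + 0.1347×17.3 + 0.1002×34.8 + 0.1256×29.7 = 21.5471 per 10 000.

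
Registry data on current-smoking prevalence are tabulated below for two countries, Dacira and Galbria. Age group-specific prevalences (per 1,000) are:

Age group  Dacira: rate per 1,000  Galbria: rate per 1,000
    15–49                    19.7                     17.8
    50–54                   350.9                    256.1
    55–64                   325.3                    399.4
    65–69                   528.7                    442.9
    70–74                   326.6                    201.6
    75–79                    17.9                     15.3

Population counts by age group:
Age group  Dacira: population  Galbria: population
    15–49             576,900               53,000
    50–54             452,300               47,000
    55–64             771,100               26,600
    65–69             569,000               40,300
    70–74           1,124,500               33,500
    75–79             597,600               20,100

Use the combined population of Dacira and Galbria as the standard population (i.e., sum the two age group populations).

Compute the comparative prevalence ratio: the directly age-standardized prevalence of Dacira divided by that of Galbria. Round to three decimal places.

Combined standard total = 4,311,900; weights = 0.1461, 0.1158, 0.1850, 0.1413, 0.2686, 0.1433.
Dacira: 0.1461×19.7 + 0.1158×350.9 + 0.1850×325.3 + 0.1413×528.7 + 0.2686×326.6 + 0.1433×17.9 = 268.6755 per 1,000.
Galbria: 0.1461×17.8 + 0.1158×256.1 + 0.1850×399.4 + 0.1413×442.9 + 0.2686×201.6 + 0.1433×15.3 = 225.0625 per 1,000.
Ratio = 268.6755 ÷ 225.0625 = 1.19378.

1.194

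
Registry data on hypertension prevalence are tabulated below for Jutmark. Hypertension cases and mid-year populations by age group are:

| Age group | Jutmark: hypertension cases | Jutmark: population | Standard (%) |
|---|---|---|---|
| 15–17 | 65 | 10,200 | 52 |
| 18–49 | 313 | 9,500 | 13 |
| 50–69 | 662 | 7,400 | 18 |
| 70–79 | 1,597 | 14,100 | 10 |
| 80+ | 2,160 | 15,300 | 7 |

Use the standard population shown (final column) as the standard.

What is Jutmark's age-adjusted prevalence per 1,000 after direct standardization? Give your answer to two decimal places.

44.91

Age-specific rates per 1,000 for Jutmark: 6.373, 32.947, 89.459, 113.262, 141.176.
Standard weights: 0.52, 0.13, 0.18, 0.10, 0.07.
Standardized rate: 0.5200×6.373 + 0.1300×32.947 + 0.1800×89.459 + 0.1000×113.262 + 0.0700×141.176 = 44.9082 per 1,000.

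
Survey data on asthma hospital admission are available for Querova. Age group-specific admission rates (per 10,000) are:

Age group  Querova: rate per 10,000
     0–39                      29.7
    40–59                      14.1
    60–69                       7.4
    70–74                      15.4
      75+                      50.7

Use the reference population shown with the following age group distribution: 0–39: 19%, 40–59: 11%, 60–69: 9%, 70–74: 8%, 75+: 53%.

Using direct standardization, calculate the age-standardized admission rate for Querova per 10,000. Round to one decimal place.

Standard weights: 0.19, 0.11, 0.09, 0.08, 0.53.
Standardized rate: 0.1900×29.7 + 0.1100×14.1 + 0.0900×7.4 + 0.0800×15.4 + 0.5300×50.7 = 35.9630 per 10,000.

36.0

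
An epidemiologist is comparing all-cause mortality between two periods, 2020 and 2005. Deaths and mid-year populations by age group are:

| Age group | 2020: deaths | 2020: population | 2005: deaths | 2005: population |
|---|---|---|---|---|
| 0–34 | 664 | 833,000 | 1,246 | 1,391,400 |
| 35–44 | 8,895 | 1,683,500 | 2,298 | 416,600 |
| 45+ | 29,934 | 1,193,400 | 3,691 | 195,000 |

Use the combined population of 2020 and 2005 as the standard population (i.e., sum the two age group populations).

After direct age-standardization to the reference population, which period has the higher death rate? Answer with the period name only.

2020

Age-specific rates per 1,000 for 2020: 0.797, 5.284, 25.083.
For 2005: 0.896, 5.516, 18.928.
Combined standard total = 5,712,900; weights = 0.3894, 0.3676, 0.2430.
2020: 0.3894×0.797 + 0.3676×5.284 + 0.2430×25.083 = 8.3486 per 1,000.
2005: 0.3894×0.896 + 0.3676×5.516 + 0.2430×18.928 = 6.9765 per 1,000.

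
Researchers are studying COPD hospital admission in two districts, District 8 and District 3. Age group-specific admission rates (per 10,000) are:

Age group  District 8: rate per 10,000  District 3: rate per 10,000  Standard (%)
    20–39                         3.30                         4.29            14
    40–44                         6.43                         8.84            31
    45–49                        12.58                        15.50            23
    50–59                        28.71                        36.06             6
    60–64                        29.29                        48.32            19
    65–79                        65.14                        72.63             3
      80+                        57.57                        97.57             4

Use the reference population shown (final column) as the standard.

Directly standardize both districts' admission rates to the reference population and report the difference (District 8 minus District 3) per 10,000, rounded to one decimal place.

Standard weights: 0.14, 0.31, 0.23, 0.06, 0.19, 0.03, 0.04.
District 8: 0.1400×3.30 + 0.3100×6.43 + 0.2300×12.58 + 0.0600×28.71 + 0.1900×29.29 + 0.0300×65.14 + 0.0400×57.57 = 16.8934 per 10,000.
District 3: 0.1400×4.29 + 0.3100×8.84 + 0.2300×15.50 + 0.0600×36.06 + 0.1900×48.32 + 0.0300×72.63 + 0.0400×97.57 = 24.3321 per 10,000.
Difference = 16.8934 − 24.3321 = -7.4387.

-7.4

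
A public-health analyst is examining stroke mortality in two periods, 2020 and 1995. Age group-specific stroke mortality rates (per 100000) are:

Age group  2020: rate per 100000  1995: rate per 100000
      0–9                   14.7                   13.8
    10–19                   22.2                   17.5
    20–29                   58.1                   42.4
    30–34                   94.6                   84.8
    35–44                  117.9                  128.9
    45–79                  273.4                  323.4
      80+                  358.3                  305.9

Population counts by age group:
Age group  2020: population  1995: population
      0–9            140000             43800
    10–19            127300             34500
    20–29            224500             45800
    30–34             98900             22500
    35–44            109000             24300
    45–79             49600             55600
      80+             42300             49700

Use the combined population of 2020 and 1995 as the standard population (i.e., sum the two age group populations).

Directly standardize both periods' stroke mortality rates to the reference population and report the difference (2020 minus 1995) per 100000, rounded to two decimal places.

Combined standard total = 1067800; weights = 0.1721, 0.1515, 0.2531, 0.1137, 0.1248, 0.0985, 0.0862.
2020: 0.1721×14.7 + 0.1515×22.2 + 0.2531×58.1 + 0.1137×94.6 + 0.1248×117.9 + 0.0985×273.4 + 0.0862×358.3 = 103.8809 per 100000.
1995: 0.1721×13.8 + 0.1515×17.5 + 0.2531×42.4 + 0.1137×84.8 + 0.1248×128.9 + 0.0985×323.4 + 0.0862×305.9 = 99.7099 per 100000.
Difference = 103.8809 − 99.7099 = 4.1710.

4.17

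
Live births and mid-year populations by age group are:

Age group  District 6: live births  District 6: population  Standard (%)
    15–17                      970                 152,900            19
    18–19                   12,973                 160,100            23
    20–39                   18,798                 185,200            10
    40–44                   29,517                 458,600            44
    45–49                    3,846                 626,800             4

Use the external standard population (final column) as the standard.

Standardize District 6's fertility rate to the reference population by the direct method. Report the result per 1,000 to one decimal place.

Age-specific rates per 1,000 for District 6: 6.344, 81.031, 101.501, 64.363, 6.136.
Standard weights: 0.19, 0.23, 0.10, 0.44, 0.04.
Standardized rate: 0.1900×6.344 + 0.2300×81.031 + 0.1000×101.501 + 0.4400×64.363 + 0.0400×6.136 = 58.5578 per 1,000.

58.6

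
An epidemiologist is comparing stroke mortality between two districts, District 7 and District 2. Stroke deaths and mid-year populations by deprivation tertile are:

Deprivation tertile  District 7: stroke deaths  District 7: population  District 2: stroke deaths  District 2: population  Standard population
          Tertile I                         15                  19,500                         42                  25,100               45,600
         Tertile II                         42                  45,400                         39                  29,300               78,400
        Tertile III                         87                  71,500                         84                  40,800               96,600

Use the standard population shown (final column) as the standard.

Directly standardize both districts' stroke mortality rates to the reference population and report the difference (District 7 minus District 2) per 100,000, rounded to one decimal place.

-70.0

Deprivation-specific rates per 100,000 for District 7: 76.92, 92.51, 121.68.
For District 2: 167.33, 133.11, 205.88.
Standard total = 220,600; weights = 0.2067, 0.3554, 0.4379.
District 7: 0.2067×76.92 + 0.3554×92.51 + 0.4379×121.68 = 102.0611 per 100,000.
District 2: 0.2067×167.33 + 0.3554×133.11 + 0.4379×205.88 = 172.0490 per 100,000.
Difference = 102.0611 − 172.0490 = -69.9879.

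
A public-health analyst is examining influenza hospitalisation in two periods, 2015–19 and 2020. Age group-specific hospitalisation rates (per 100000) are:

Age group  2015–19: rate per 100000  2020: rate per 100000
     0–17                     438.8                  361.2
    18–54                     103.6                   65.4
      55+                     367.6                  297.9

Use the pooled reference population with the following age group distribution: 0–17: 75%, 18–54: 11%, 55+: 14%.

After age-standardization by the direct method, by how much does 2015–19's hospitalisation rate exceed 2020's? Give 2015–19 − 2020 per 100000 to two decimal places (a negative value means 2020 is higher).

Standard weights: 0.75, 0.11, 0.14.
2015–19: 0.7500×438.8 + 0.1100×103.6 + 0.1400×367.6 = 391.9600 per 100000.
2020: 0.7500×361.2 + 0.1100×65.4 + 0.1400×297.9 = 319.8000 per 100000.
Difference = 391.9600 − 319.8000 = 72.1600.

72.16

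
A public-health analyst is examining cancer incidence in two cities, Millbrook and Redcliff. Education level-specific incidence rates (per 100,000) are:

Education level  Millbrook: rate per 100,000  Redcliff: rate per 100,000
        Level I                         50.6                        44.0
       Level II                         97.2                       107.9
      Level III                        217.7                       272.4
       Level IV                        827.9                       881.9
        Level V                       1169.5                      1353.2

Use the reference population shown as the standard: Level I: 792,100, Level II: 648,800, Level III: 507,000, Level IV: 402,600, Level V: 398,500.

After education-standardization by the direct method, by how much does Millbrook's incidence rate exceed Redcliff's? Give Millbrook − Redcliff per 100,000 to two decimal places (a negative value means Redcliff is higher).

-45.25

Standard total = 2,749,000; weights = 0.2881, 0.2360, 0.1844, 0.1465, 0.1450.
Millbrook: 0.2881×50.6 + 0.2360×97.2 + 0.1844×217.7 + 0.1465×827.9 + 0.1450×1169.5 = 368.4525 per 100,000.
Redcliff: 0.2881×44.0 + 0.2360×107.9 + 0.1844×272.4 + 0.1465×881.9 + 0.1450×1353.2 = 413.7024 per 100,000.
Difference = 368.4525 − 413.7024 = -45.2499.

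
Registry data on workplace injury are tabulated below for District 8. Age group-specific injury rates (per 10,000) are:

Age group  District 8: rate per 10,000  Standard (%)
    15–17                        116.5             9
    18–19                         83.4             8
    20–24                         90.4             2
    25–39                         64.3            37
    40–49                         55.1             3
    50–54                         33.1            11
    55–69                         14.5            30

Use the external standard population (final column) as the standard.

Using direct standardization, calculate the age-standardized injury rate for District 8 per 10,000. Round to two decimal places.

Standard weights: 0.09, 0.08, 0.02, 0.37, 0.03, 0.11, 0.30.
Standardized rate: 0.0900×116.5 + 0.0800×83.4 + 0.0200×90.4 + 0.3700×64.3 + 0.0300×55.1 + 0.1100×33.1 + 0.3000×14.5 = 52.4000 per 10,000.

52.40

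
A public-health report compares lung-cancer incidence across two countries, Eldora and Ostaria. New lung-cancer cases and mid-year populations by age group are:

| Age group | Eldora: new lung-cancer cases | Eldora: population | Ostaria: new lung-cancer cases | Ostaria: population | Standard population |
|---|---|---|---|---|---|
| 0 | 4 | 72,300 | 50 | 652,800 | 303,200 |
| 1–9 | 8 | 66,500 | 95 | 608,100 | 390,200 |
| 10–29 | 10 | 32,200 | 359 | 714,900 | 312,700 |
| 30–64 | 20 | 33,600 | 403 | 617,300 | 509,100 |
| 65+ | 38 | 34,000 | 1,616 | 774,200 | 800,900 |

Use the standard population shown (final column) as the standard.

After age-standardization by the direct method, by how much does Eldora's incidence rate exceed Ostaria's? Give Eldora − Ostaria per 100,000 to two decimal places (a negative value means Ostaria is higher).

-38.27

Age-specific rates per 100,000 for Eldora: 5.53, 12.03, 31.06, 59.52, 111.76.
For Ostaria: 7.66, 15.62, 50.22, 65.28, 208.73.
Standard total = 2,316,100; weights = 0.1309, 0.1685, 0.1350, 0.2198, 0.3458.
Eldora: 0.1309×5.53 + 0.1685×12.03 + 0.1350×31.06 + 0.2198×59.52 + 0.3458×111.76 = 58.6757 per 100,000.
Ostaria: 0.1309×7.66 + 0.1685×15.62 + 0.1350×50.22 + 0.2198×65.28 + 0.3458×208.73 = 96.9433 per 100,000.
Difference = 58.6757 − 96.9433 = -38.2676.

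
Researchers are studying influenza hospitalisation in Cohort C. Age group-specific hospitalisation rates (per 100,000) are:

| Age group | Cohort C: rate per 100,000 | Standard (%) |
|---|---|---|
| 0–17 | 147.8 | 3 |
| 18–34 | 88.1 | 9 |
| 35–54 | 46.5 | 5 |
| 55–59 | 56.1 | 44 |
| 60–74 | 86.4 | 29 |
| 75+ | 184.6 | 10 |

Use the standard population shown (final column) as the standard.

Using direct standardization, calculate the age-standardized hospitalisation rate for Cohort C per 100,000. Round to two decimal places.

Standard weights: 0.03, 0.09, 0.05, 0.44, 0.29, 0.10.
Standardized rate: 0.0300×147.8 + 0.0900×88.1 + 0.0500×46.5 + 0.4400×56.1 + 0.2900×86.4 + 0.1000×184.6 = 82.8880 per 100,000.

82.89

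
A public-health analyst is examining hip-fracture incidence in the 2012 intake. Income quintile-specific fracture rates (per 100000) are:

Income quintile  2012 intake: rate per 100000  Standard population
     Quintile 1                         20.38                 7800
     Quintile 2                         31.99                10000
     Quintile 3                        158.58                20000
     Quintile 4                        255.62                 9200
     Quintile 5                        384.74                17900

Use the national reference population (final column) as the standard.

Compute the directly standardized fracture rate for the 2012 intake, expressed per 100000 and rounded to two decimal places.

198.60

Standard total = 64900; weights = 0.1202, 0.1541, 0.3082, 0.1418, 0.2758.
Standardized rate: 0.1202×20.38 + 0.1541×31.99 + 0.3082×158.58 + 0.1418×255.62 + 0.2758×384.74 = 198.5981 per 100000.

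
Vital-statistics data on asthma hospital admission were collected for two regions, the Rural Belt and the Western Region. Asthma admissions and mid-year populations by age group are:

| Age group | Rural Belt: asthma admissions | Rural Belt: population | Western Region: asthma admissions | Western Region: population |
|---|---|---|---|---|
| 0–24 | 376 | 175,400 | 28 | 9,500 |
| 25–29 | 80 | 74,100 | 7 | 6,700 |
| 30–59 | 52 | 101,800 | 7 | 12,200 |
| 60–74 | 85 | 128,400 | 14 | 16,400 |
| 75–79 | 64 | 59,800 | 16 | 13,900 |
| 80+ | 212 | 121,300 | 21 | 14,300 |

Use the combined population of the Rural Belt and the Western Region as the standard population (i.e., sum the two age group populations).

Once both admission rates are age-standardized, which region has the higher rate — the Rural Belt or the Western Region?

Western Region

Age-specific rates per 10,000 for the Rural Belt: 21.44, 10.80, 5.11, 6.62, 10.70, 17.48.
For the Western Region: 29.47, 10.45, 5.74, 8.54, 11.51, 14.69.
Combined standard total = 733,800; weights = 0.2520, 0.1101, 0.1554, 0.1973, 0.1004, 0.1848.
The Rural Belt: 0.2520×21.44 + 0.1101×10.80 + 0.1554×5.11 + 0.1973×6.62 + 0.1004×10.70 + 0.1848×17.48 = 12.9948 per 10,000.
The Western Region: 0.2520×29.47 + 0.1101×10.45 + 0.1554×5.74 + 0.1973×8.54 + 0.1004×11.51 + 0.1848×14.69 = 15.0228 per 10,000.
The crude rates (13.15 vs 12.74) would put the Rural Belt higher, but that reflects its age composition; once standardized to a common age structure, the Western Region has the higher underlying rate.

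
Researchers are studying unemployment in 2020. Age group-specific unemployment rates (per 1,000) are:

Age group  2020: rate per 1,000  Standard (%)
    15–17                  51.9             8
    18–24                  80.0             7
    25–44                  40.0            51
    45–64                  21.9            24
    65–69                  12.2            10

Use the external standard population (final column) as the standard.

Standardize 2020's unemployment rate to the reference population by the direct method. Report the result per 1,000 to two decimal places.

Standard weights: 0.08, 0.07, 0.51, 0.24, 0.10.
Standardized rate: 0.0800×51.9 + 0.0700×80.0 + 0.5100×40.0 + 0.2400×21.9 + 0.1000×12.2 = 36.6280 per 1,000.

36.63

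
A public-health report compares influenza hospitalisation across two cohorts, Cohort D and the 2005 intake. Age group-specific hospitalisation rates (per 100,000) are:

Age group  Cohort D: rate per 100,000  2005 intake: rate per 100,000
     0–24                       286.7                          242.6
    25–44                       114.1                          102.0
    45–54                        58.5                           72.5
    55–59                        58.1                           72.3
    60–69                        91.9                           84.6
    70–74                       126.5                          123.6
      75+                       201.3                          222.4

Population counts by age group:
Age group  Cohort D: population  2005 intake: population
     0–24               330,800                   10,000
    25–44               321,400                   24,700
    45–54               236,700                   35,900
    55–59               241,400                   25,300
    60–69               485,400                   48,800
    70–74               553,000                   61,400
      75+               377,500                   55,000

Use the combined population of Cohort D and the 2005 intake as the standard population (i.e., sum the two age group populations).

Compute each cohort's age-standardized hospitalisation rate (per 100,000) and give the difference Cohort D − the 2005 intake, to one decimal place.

2.9

Combined standard total = 2,807,300; weights = 0.1214, 0.1233, 0.0971, 0.0950, 0.1903, 0.2189, 0.1541.
Cohort D: 0.1214×286.7 + 0.1233×114.1 + 0.0971×58.5 + 0.0950×58.1 + 0.1903×91.9 + 0.2189×126.5 + 0.1541×201.3 = 136.2578 per 100,000.
The 2005 intake: 0.1214×242.6 + 0.1233×102.0 + 0.0971×72.5 + 0.0950×72.3 + 0.1903×84.6 + 0.2189×123.6 + 0.1541×222.4 = 133.3478 per 100,000.
Difference = 136.2578 − 133.3478 = 2.9100.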